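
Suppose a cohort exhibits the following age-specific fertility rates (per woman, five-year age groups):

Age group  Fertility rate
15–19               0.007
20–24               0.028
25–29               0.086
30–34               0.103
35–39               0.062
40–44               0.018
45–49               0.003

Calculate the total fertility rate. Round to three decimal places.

1.535

Sum of ASFRs = 0.007 + 0.028 + 0.086 + 0.103 + 0.062 + 0.018 + 0.003 = 0.307
TFR = 5 × 0.307 = 1.535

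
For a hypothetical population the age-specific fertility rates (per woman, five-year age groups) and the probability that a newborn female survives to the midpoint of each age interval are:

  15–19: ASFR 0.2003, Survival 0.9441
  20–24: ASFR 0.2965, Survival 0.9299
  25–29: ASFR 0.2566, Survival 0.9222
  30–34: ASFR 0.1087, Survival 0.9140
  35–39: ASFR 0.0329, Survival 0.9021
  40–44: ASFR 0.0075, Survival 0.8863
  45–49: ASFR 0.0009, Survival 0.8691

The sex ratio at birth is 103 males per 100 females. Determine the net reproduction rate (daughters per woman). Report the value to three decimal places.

2.064

Proportion female at birth = 100 / (100 + 103) = 0.49261.
Per-age-group product (5 × ASFR × survival probability):
  15–19: 5 × 0.2003 × 0.9441 = 0.94552
  20–24: 5 × 0.2965 × 0.9299 = 1.37858
  25–29: 5 × 0.2566 × 0.9222 = 1.18318
  30–34: 5 × 0.1087 × 0.9140 = 0.49676
  35–39: 5 × 0.0329 × 0.9021 = 0.14840
  40–44: 5 × 0.0075 × 0.8863 = 0.03324
  45–49: 5 × 0.0009 × 0.8691 = 0.00391
Sum = 4.18959
NRR = 0.49261 × 4.18959 = 2.06383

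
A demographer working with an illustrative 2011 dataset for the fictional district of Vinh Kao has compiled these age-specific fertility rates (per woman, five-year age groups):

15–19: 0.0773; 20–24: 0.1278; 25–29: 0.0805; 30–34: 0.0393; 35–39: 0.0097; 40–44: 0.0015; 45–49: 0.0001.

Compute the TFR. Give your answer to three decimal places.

Sum of ASFRs = 0.0773 + 0.1278 + 0.0805 + 0.0393 + 0.0097 + 0.0015 + 0.0001 = 0.3362
TFR = 5 × 0.3362 = 1.681

1.681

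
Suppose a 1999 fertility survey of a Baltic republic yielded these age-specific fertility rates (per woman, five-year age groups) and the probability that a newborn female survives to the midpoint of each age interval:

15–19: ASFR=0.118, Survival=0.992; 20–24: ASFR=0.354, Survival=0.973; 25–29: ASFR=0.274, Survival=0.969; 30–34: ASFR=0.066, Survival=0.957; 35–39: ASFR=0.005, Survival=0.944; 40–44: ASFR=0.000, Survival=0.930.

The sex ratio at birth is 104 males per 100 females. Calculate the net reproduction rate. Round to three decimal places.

Proportion female at birth = 100 / (100 + 104) = 0.49020.
Per-age-group product (5 × ASFR × survival probability):
  15–19: 5 × 0.118 × 0.992 = 0.58528
  20–24: 5 × 0.354 × 0.973 = 1.72221
  25–29: 5 × 0.274 × 0.969 = 1.32753
  30–34: 5 × 0.066 × 0.957 = 0.31581
  35–39: 5 × 0.005 × 0.944 = 0.02360
  40–44: 5 × 0.000 × 0.930 = 0.00000
Sum = 3.97443
NRR = 0.49020 × 3.97443 = 1.94827

1.948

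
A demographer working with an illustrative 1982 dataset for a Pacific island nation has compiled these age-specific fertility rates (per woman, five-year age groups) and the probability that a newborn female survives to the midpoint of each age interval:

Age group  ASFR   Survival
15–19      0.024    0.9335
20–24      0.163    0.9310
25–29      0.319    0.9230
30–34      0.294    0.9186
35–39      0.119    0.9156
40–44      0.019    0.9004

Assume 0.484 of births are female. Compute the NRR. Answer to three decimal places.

Proportion female at birth = 0.484.
Per-age-group product (5 × ASFR × survival probability):
  15–19: 5 × 0.024 × 0.9335 = 0.11202
  20–24: 5 × 0.163 × 0.9310 = 0.75877
  25–29: 5 × 0.319 × 0.9230 = 1.47219
  30–34: 5 × 0.294 × 0.9186 = 1.35034
  35–39: 5 × 0.119 × 0.9156 = 0.54478
  40–44: 5 × 0.019 × 0.9004 = 0.08554
Sum = 4.32364
NRR = 0.484 × 4.32364 = 2.09264

2.093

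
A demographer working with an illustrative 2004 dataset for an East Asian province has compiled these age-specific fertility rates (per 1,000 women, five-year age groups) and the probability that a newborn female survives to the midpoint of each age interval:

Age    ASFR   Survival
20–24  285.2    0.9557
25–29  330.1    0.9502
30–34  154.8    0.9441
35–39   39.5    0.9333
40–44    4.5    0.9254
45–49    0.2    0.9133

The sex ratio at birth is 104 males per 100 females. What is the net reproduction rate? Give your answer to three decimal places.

Proportion female at birth = 100 / (100 + 104) = 0.49020.
Per-age-group product (5 × ASFR × survival probability):
  20–24: 5 × 285.2/1000 × 0.9557 = 1.36283
  25–29: 5 × 330.1/1000 × 0.9502 = 1.56831
  30–34: 5 × 154.8/1000 × 0.9441 = 0.73073
  35–39: 5 × 39.5/1000 × 0.9333 = 0.18433
  40–44: 5 × 4.5/1000 × 0.9254 = 0.02082
  45–49: 5 × 0.2/1000 × 0.9133 = 0.00091
Sum = 3.86793
NRR = 0.49020 × 3.86793 = 1.89606
An NRR exceeding 1 indicates intrinsic growth under these rates.

1.896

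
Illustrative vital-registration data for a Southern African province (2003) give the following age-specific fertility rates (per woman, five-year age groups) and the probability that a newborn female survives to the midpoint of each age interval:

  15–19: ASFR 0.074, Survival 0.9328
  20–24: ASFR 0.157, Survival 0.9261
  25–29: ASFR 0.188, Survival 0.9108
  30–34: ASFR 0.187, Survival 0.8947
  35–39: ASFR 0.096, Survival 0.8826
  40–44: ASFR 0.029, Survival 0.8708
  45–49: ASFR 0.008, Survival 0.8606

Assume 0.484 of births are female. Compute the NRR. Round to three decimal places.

1.621

Proportion female at birth = 0.484.
Weighting each age-specific rate by interval width and survival:
  15–19: 5 × 0.074 × 0.9328 = 0.34514
  20–24: 5 × 0.157 × 0.9261 = 0.72699
  25–29: 5 × 0.188 × 0.9108 = 0.85615
  30–34: 5 × 0.187 × 0.8947 = 0.83654
  35–39: 5 × 0.096 × 0.8826 = 0.42365
  40–44: 5 × 0.029 × 0.8708 = 0.12627
  45–49: 5 × 0.008 × 0.8606 = 0.03442
Sum = 3.34916
NRR = 0.484 × 3.34916 = 1.62099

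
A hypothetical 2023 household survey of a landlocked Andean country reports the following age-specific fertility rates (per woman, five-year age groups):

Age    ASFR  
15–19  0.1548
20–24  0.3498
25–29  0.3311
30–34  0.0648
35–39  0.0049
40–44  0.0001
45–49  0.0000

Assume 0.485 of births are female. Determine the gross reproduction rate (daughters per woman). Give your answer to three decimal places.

Proportion female at birth = 0.485.
Sum of ASFRs = 0.1548 + 0.3498 + 0.3311 + 0.0648 + 0.0049 + 0.0001 + 0.0000 = 0.9055
TFR = 5 × 0.9055 = 4.5275
GRR = 0.485 × 4.5275 = 2.19584

2.196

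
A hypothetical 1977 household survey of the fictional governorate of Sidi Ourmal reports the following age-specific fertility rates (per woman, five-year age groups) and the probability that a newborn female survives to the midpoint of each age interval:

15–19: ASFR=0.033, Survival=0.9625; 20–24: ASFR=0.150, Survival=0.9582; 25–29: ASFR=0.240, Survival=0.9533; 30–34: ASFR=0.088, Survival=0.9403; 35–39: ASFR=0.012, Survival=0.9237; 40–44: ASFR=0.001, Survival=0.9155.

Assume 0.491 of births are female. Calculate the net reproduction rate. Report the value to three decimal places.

Proportion female at birth = 0.491.
Survival-weighted fertility by age (5·fₓ·Sₓ):
  15–19: 5 × 0.033 × 0.9625 = 0.15881
  20–24: 5 × 0.150 × 0.9582 = 0.71865
  25–29: 5 × 0.240 × 0.9533 = 1.14396
  30–34: 5 × 0.088 × 0.9403 = 0.41373
  35–39: 5 × 0.012 × 0.9237 = 0.05542
  40–44: 5 × 0.001 × 0.9155 = 0.00458
Sum = 2.49515
NRR = 0.491 × 2.49515 = 1.22512

1.225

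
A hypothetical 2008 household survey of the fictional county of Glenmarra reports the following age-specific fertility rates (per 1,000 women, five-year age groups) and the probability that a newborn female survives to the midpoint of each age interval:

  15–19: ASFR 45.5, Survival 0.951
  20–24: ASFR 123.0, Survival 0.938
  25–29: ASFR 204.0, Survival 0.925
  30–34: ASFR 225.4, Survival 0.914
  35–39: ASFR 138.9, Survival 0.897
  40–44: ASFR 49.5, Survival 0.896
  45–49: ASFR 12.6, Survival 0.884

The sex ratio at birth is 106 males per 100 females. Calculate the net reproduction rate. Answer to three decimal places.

1.780

Proportion female at birth = 100 / (100 + 106) = 0.48544.
Per-age-group product (5 × ASFR × survival probability):
  15–19: 5 × 45.5/1000 × 0.951 = 0.21635
  20–24: 5 × 123.0/1000 × 0.938 = 0.57687
  25–29: 5 × 204.0/1000 × 0.925 = 0.94350
  30–34: 5 × 225.4/1000 × 0.914 = 1.03008
  35–39: 5 × 138.9/1000 × 0.897 = 0.62297
  40–44: 5 × 49.5/1000 × 0.896 = 0.22176
  45–49: 5 × 12.6/1000 × 0.884 = 0.05569
Sum = 3.66722
NRR = 0.48544 × 3.66722 = 1.78022
With NRR above 1 the population is above replacement fertility.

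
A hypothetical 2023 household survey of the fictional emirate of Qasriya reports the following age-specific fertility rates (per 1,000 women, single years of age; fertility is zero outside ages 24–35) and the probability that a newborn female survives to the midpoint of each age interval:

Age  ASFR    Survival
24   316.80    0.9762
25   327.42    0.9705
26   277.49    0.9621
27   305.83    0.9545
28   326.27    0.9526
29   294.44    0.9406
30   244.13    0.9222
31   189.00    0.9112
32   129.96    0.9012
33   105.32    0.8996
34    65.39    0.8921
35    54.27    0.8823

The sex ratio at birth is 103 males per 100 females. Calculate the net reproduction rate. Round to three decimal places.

Proportion female at birth = 100 / (100 + 103) = 0.49261.
Survival-weighted fertility by age (1·fₓ·Sₓ):
  24: 1 × 316.80/1000 × 0.9762 = 0.30926
  25: 1 × 327.42/1000 × 0.9705 = 0.31776
  26: 1 × 277.49/1000 × 0.9621 = 0.26697
  27: 1 × 305.83/1000 × 0.9545 = 0.29191
  28: 1 × 326.27/1000 × 0.9526 = 0.31080
  29: 1 × 294.44/1000 × 0.9406 = 0.27695
  30: 1 × 244.13/1000 × 0.9222 = 0.22514
  31: 1 × 189.00/1000 × 0.9112 = 0.17222
  32: 1 × 129.96/1000 × 0.9012 = 0.11712
  33: 1 × 105.32/1000 × 0.8996 = 0.09475
  34: 1 × 65.39/1000 × 0.8921 = 0.05833
  35: 1 × 54.27/1000 × 0.8823 = 0.04788
Sum = 2.48909
NRR = 0.49261 × 2.48909 = 1.22615
NRR > 1, so each generation more than replaces itself.

1.226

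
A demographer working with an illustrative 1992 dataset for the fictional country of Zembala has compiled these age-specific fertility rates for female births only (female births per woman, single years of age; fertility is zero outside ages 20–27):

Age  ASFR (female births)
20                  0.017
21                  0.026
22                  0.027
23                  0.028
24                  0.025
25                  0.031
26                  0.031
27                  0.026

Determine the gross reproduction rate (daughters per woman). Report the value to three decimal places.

0.211

Sum of female ASFRs = 0.017 + 0.026 + 0.027 + 0.028 + 0.025 + 0.031 + 0.031 + 0.026 = 0.211
GRR = 0.211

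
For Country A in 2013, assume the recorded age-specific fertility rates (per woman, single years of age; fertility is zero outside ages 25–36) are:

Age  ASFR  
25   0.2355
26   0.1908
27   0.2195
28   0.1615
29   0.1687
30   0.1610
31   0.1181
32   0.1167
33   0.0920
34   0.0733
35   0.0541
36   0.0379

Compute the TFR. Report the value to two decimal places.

1.63

Sum of ASFRs = 0.2355 + 0.1908 + 0.2195 + 0.1615 + 0.1687 + 0.1610 + 0.1181 + 0.1167 + 0.0920 + 0.0733 + 0.0541 + 0.0379 = 1.6291
TFR = 1.6291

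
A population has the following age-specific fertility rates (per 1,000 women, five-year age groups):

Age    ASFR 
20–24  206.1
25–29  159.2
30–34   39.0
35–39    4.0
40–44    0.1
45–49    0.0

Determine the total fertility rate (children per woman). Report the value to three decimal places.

Sum of ASFRs = 206.1 + 159.2 + 39.0 + 4.0 + 0.1 + 0.0 = 408.4
TFR = 5 × 408.4 / 1000 = 2.042

2.042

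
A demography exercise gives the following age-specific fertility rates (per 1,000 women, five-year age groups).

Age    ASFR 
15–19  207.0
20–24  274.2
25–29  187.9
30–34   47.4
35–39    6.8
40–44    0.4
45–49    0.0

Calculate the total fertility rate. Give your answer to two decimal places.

Sum of ASFRs = 207.0 + 274.2 + 187.9 + 47.4 + 6.8 + 0.4 + 0.0 = 723.7
TFR = 5 × 723.7 / 1000 = 3.6185

3.62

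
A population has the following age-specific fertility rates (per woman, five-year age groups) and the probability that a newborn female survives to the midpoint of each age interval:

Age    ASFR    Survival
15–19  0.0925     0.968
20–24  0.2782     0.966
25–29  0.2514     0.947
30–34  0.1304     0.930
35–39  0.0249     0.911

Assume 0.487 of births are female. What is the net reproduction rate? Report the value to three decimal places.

1.803

Proportion female at birth = 0.487.
Survival-weighted fertility by age (5·fₓ·Sₓ):
  15–19: 5 × 0.0925 × 0.968 = 0.44770
  20–24: 5 × 0.2782 × 0.966 = 1.34371
  25–29: 5 × 0.2514 × 0.947 = 1.19038
  30–34: 5 × 0.1304 × 0.930 = 0.60636
  35–39: 5 × 0.0249 × 0.911 = 0.11342
Sum = 3.70157
NRR = 0.487 × 3.70157 = 1.80266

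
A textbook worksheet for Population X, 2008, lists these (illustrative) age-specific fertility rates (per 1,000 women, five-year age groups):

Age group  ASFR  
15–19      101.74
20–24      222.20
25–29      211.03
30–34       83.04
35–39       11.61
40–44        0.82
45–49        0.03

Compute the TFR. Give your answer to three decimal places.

3.152

Sum of ASFRs = 101.74 + 222.20 + 211.03 + 83.04 + 11.61 + 0.82 + 0.03 = 630.47
TFR = 5 × 630.47 / 1000 = 3.15235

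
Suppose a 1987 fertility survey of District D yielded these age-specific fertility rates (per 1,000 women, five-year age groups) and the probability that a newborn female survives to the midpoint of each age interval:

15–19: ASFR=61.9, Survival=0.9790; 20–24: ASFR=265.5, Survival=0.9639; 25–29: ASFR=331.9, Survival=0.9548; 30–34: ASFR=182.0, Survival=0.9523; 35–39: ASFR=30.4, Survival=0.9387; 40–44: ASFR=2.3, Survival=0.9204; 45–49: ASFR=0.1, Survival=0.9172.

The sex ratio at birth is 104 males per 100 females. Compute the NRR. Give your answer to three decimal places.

2.053

Proportion female at birth = 100 / (100 + 104) = 0.49020.
Per-age-group product (5 × ASFR × survival probability):
  15–19: 5 × 61.9/1000 × 0.9790 = 0.30300
  20–24: 5 × 265.5/1000 × 0.9639 = 1.27958
  25–29: 5 × 331.9/1000 × 0.9548 = 1.58449
  30–34: 5 × 182.0/1000 × 0.9523 = 0.86659
  35–39: 5 × 30.4/1000 × 0.9387 = 0.14268
  40–44: 5 × 2.3/1000 × 0.9204 = 0.01058
  45–49: 5 × 0.1/1000 × 0.9172 = 0.00046
Sum = 4.18738
NRR = 0.49020 × 4.18738 = 2.05265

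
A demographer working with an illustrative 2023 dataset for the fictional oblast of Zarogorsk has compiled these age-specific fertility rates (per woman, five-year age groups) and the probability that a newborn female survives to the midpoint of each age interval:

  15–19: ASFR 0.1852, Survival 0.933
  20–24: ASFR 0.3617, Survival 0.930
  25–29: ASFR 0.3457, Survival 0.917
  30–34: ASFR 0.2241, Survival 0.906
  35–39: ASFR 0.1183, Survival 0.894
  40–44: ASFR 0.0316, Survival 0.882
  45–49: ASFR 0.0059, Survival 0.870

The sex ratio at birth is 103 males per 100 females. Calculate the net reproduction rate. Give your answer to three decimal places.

2.877

Proportion female at birth = 100 / (100 + 103) = 0.49261.
Per-age-group product (5 × ASFR × survival probability):
  15–19: 5 × 0.1852 × 0.933 = 0.86396
  20–24: 5 × 0.3617 × 0.930 = 1.68191
  25–29: 5 × 0.3457 × 0.917 = 1.58503
  30–34: 5 × 0.2241 × 0.906 = 1.01517
  35–39: 5 × 0.1183 × 0.894 = 0.52880
  40–44: 5 × 0.0316 × 0.882 = 0.13936
  45–49: 5 × 0.0059 × 0.870 = 0.02567
Sum = 5.83990
NRR = 0.49261 × 5.83990 = 2.87679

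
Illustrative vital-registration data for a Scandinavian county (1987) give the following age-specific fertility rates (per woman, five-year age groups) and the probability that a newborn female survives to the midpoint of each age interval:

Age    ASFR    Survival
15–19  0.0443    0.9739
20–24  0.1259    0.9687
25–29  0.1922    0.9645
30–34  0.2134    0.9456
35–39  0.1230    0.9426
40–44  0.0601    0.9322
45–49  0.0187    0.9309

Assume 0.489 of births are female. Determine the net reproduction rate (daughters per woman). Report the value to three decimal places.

1.813

Proportion female at birth = 0.489.
Weighting each age-specific rate by interval width and survival:
  15–19: 5 × 0.0443 × 0.9739 = 0.21572
  20–24: 5 × 0.1259 × 0.9687 = 0.60980
  25–29: 5 × 0.1922 × 0.9645 = 0.92688
  30–34: 5 × 0.2134 × 0.9456 = 1.00896
  35–39: 5 × 0.1230 × 0.9426 = 0.57970
  40–44: 5 × 0.0601 × 0.9322 = 0.28013
  45–49: 5 × 0.0187 × 0.9309 = 0.08704
Sum = 3.70823
NRR = 0.489 × 3.70823 = 1.81332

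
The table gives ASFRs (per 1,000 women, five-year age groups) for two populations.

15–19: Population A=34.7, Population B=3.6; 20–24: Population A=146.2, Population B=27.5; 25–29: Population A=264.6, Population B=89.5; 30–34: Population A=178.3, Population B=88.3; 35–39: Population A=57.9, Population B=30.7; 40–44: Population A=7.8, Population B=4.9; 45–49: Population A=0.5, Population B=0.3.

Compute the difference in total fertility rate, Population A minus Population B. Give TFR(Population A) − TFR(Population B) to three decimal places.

Population A:
  Sum of ASFRs = 34.7 + 146.2 + 264.6 + 178.3 + 57.9 + 7.8 + 0.5 = 690.0
  TFR = 5 × 690.0 / 1000 = 3.45
Population B:
  Sum of ASFRs = 3.6 + 27.5 + 89.5 + 88.3 + 30.7 + 4.9 + 0.3 = 244.8
  TFR = 5 × 244.8 / 1000 = 1.224
Difference = 3.45 − 1.224 = 2.226

2.226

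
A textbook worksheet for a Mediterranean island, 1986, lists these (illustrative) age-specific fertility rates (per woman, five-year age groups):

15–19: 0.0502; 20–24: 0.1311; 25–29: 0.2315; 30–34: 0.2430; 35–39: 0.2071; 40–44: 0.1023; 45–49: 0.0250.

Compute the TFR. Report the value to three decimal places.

4.951

Sum of ASFRs = 0.0502 + 0.1311 + 0.2315 + 0.2430 + 0.2071 + 0.1023 + 0.0250 = 0.9902
TFR = 5 × 0.9902 = 4.951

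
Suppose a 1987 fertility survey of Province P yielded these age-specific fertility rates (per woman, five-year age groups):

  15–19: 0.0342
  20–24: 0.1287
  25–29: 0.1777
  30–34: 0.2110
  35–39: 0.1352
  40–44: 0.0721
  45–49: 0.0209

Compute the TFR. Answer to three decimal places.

Sum of ASFRs = 0.0342 + 0.1287 + 0.1777 + 0.2110 + 0.1352 + 0.0721 + 0.0209 = 0.7798
TFR = 5 × 0.7798 = 3.899

3.899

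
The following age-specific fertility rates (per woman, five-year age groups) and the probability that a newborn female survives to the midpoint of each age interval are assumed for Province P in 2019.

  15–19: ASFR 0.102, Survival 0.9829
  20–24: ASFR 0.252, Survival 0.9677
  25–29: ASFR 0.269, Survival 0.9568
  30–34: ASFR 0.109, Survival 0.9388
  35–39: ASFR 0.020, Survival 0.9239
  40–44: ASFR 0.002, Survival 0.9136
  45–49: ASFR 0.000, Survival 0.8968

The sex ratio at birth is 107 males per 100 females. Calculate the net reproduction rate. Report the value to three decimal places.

1.749

Proportion female at birth = 100 / (100 + 107) = 0.48309.
Per-age-group product (5 × ASFR × survival probability):
  15–19: 5 × 0.102 × 0.9829 = 0.50128
  20–24: 5 × 0.252 × 0.9677 = 1.21930
  25–29: 5 × 0.269 × 0.9568 = 1.28690
  30–34: 5 × 0.109 × 0.9388 = 0.51165
  35–39: 5 × 0.020 × 0.9239 = 0.09239
  40–44: 5 × 0.002 × 0.9136 = 0.00914
  45–49: 5 × 0.000 × 0.8968 = 0.00000
Sum = 3.62066
NRR = 0.48309 × 3.62066 = 1.74910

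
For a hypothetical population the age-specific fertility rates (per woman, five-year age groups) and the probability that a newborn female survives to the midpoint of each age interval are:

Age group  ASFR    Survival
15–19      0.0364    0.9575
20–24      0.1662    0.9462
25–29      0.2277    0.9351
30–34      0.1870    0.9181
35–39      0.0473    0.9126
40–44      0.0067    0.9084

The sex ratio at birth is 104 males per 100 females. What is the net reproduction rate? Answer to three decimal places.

1.534

Proportion female at birth = 100 / (100 + 104) = 0.49020.
Each age group contributes 5 × ASFR × survival:
  15–19: 5 × 0.0364 × 0.9575 = 0.17427
  20–24: 5 × 0.1662 × 0.9462 = 0.78629
  25–29: 5 × 0.2277 × 0.9351 = 1.06461
  30–34: 5 × 0.1870 × 0.9181 = 0.85842
  35–39: 5 × 0.0473 × 0.9126 = 0.21583
  40–44: 5 × 0.0067 × 0.9084 = 0.03043
Sum = 3.12985
NRR = 0.49020 × 3.12985 = 1.53425
NRR > 1, so each generation more than replaces itself.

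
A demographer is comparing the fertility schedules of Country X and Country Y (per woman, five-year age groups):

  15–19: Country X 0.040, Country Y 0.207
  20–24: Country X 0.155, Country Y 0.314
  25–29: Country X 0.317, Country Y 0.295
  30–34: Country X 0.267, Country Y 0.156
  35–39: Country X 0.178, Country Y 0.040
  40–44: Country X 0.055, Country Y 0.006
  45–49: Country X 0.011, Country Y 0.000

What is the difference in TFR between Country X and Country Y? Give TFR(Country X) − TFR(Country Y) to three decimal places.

Country X:
  Sum of ASFRs = 0.040 + 0.155 + 0.317 + 0.267 + 0.178 + 0.055 + 0.011 = 1.023
  TFR = 5 × 1.023 = 5.115
Country Y:
  Sum of ASFRs = 0.207 + 0.314 + 0.295 + 0.156 + 0.040 + 0.006 + 0.000 = 1.018
  TFR = 5 × 1.018 = 5.09
Difference = 5.115 − 5.09 = 0.025

0.025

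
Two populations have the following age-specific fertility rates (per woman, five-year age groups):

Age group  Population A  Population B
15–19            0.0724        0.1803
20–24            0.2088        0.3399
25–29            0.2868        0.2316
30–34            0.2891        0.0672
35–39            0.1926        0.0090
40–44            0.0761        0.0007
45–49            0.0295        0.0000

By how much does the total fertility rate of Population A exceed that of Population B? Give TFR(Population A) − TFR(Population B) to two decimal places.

1.63

Population A:
  Sum of ASFRs = 0.0724 + 0.2088 + 0.2868 + 0.2891 + 0.1926 + 0.0761 + 0.0295 = 1.1553
  TFR = 5 × 1.1553 = 5.7765
Population B:
  Sum of ASFRs = 0.1803 + 0.3399 + 0.2316 + 0.0672 + 0.0090 + 0.0007 + 0.0000 = 0.8287
  TFR = 5 × 0.8287 = 4.1435
Difference = 5.7765 − 4.1435 = 1.633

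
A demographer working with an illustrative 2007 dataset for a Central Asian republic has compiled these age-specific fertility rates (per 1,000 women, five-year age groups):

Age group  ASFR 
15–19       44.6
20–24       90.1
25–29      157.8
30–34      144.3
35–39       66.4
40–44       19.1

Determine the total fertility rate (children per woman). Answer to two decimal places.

Sum of ASFRs = 44.6 + 90.1 + 157.8 + 144.3 + 66.4 + 19.1 = 522.3
TFR = 5 × 522.3 / 1000 = 2.6115

2.61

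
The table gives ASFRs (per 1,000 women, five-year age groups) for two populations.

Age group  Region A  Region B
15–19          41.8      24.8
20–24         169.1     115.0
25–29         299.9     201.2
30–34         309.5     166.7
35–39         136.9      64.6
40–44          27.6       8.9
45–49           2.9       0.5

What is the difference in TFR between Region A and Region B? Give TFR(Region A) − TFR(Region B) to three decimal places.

2.030

Region A:
  Sum of ASFRs = 41.8 + 169.1 + 299.9 + 309.5 + 136.9 + 27.6 + 2.9 = 987.7
  TFR = 5 × 987.7 / 1000 = 4.9385
Region B:
  Sum of ASFRs = 24.8 + 115.0 + 201.2 + 166.7 + 64.6 + 8.9 + 0.5 = 581.7
  TFR = 5 × 581.7 / 1000 = 2.9085
Difference = 4.9385 − 2.9085 = 2.03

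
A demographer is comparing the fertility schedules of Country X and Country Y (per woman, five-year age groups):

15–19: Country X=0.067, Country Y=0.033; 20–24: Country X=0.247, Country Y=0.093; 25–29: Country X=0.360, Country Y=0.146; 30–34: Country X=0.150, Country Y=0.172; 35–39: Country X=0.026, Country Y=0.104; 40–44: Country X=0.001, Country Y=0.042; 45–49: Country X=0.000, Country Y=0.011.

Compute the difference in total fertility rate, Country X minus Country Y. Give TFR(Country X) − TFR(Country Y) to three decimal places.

Country X:
  Sum of ASFRs = 0.067 + 0.247 + 0.360 + 0.150 + 0.026 + 0.001 + 0.000 = 0.851
  TFR = 5 × 0.851 = 4.255
Country Y:
  Sum of ASFRs = 0.033 + 0.093 + 0.146 + 0.172 + 0.104 + 0.042 + 0.011 = 0.601
  TFR = 5 × 0.601 = 3.005
Difference = 4.255 − 3.005 = 1.25

1.250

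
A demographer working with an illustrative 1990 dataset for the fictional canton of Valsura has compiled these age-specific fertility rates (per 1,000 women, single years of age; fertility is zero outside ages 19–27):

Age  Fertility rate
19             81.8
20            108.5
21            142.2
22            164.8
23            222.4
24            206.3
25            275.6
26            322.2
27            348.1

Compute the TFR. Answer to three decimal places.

Sum of ASFRs = 81.8 + 108.5 + 142.2 + 164.8 + 222.4 + 206.3 + 275.6 + 322.2 + 348.1 = 1871.9
TFR = 1871.9 / 1000 = 1.8719

1.872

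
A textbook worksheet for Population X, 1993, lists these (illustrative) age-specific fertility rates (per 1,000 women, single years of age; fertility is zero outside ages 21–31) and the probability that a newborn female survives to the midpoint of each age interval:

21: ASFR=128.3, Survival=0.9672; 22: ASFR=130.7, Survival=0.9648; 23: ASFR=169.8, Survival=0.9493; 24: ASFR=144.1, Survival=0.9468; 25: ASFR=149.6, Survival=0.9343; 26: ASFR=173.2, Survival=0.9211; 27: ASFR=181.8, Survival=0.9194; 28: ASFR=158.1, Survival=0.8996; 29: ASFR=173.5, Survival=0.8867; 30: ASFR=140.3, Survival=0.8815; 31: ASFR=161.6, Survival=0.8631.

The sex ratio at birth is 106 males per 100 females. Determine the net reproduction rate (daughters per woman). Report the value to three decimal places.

Proportion female at birth = 100 / (100 + 106) = 0.48544.
Each age group contributes 1 × ASFR × survival:
  21: 1 × 128.3/1000 × 0.9672 = 0.12409
  22: 1 × 130.7/1000 × 0.9648 = 0.12610
  23: 1 × 169.8/1000 × 0.9493 = 0.16119
  24: 1 × 144.1/1000 × 0.9468 = 0.13643
  25: 1 × 149.6/1000 × 0.9343 = 0.13977
  26: 1 × 173.2/1000 × 0.9211 = 0.15953
  27: 1 × 181.8/1000 × 0.9194 = 0.16715
  28: 1 × 158.1/1000 × 0.8996 = 0.14223
  29: 1 × 173.5/1000 × 0.8867 = 0.15384
  30: 1 × 140.3/1000 × 0.8815 = 0.12367
  31: 1 × 161.6/1000 × 0.8631 = 0.13948
Sum = 1.57348
NRR = 0.48544 × 1.57348 = 0.76383
An NRR under 1 implies long-run decline under these rates.

0.764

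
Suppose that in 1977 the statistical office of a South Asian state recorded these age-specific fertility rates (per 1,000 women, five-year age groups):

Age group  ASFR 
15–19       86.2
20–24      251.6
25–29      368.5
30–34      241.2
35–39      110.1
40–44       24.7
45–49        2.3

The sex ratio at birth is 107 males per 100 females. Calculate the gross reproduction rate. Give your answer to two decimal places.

2.62

Proportion female at birth = 100 / (100 + 107) = 0.48309.
Sum of ASFRs = 86.2 + 251.6 + 368.5 + 241.2 + 110.1 + 24.7 + 2.3 = 1084.6
TFR = 5 × 1084.6 / 1000 = 5.423
GRR = 0.48309 × 5.423 = 2.61980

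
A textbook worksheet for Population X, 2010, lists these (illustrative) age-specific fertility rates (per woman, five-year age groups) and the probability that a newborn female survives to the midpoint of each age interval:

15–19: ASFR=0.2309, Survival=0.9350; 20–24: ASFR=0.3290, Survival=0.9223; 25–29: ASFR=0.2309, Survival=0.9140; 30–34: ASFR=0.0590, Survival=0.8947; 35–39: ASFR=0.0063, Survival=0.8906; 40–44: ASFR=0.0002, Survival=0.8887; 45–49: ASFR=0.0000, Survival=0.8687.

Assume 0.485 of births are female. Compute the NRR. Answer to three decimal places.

Proportion female at birth = 0.485.
Each age group contributes 5 × ASFR × survival:
  15–19: 5 × 0.2309 × 0.9350 = 1.07946
  20–24: 5 × 0.3290 × 0.9223 = 1.51718
  25–29: 5 × 0.2309 × 0.9140 = 1.05521
  30–34: 5 × 0.0590 × 0.8947 = 0.26394
  35–39: 5 × 0.0063 × 0.8906 = 0.02805
  40–44: 5 × 0.0002 × 0.8887 = 0.00089
  45–49: 5 × 0.0000 × 0.8687 = 0.00000
Sum = 3.94473
NRR = 0.485 × 3.94473 = 1.91319
An NRR exceeding 1 indicates intrinsic growth under these rates.

1.913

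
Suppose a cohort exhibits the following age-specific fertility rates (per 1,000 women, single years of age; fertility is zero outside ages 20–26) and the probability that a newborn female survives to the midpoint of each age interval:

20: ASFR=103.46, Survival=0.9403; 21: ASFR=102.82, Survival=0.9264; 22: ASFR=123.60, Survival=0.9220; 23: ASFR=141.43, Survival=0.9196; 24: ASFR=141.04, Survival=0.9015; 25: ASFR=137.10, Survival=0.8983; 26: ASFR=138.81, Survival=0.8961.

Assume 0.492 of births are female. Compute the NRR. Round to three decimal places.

0.399

Proportion female at birth = 0.492.
Weighting each age-specific rate by interval width and survival:
  20: 1 × 103.46/1000 × 0.9403 = 0.09728
  21: 1 × 102.82/1000 × 0.9264 = 0.09525
  22: 1 × 123.60/1000 × 0.9220 = 0.11396
  23: 1 × 141.43/1000 × 0.9196 = 0.13006
  24: 1 × 141.04/1000 × 0.9015 = 0.12715
  25: 1 × 137.10/1000 × 0.8983 = 0.12316
  26: 1 × 138.81/1000 × 0.8961 = 0.12439
Sum = 0.81125
NRR = 0.492 × 0.81125 = 0.39914
An NRR under 1 implies long-run decline under these rates.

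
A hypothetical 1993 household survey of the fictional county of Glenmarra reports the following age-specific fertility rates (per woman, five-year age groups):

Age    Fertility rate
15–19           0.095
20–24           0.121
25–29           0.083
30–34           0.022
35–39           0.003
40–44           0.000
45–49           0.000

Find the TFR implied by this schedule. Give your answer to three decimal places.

1.620

Sum of ASFRs = 0.095 + 0.121 + 0.083 + 0.022 + 0.003 + 0.000 + 0.000 = 0.324
TFR = 5 × 0.324 = 1.62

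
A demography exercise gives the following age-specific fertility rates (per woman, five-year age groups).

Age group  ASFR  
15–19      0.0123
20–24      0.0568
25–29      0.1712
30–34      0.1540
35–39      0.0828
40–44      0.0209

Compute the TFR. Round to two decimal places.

Sum of ASFRs = 0.0123 + 0.0568 + 0.1712 + 0.1540 + 0.0828 + 0.0209 = 0.4980
TFR = 5 × 0.4980 = 2.49

2.49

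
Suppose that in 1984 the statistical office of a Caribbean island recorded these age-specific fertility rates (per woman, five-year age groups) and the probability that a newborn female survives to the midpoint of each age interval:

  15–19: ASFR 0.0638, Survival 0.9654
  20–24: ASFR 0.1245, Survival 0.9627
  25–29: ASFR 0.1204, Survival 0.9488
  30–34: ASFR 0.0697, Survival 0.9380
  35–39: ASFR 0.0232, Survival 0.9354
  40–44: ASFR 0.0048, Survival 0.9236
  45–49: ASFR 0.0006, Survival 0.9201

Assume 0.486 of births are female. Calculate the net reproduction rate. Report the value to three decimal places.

0.942

Proportion female at birth = 0.486.
Each age group contributes 5 × ASFR × survival:
  15–19: 5 × 0.0638 × 0.9654 = 0.30796
  20–24: 5 × 0.1245 × 0.9627 = 0.59928
  25–29: 5 × 0.1204 × 0.9488 = 0.57118
  30–34: 5 × 0.0697 × 0.9380 = 0.32689
  35–39: 5 × 0.0232 × 0.9354 = 0.10851
  40–44: 5 × 0.0048 × 0.9236 = 0.02217
  45–49: 5 × 0.0006 × 0.9201 = 0.00276
Sum = 1.93875
NRR = 0.486 × 1.93875 = 0.94223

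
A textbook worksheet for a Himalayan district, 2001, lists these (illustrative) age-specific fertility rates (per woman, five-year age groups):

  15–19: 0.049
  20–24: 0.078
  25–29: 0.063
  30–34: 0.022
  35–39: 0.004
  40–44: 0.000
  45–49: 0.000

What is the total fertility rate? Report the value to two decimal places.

Sum of ASFRs = 0.049 + 0.078 + 0.063 + 0.022 + 0.004 + 0.000 + 0.000 = 0.216
TFR = 5 × 0.216 = 1.08

1.08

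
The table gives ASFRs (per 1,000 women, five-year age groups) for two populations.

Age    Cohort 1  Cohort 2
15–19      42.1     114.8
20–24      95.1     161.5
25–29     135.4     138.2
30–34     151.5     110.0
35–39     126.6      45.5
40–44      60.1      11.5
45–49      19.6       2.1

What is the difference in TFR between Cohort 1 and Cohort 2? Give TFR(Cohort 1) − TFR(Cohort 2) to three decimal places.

Cohort 1:
  Sum of ASFRs = 42.1 + 95.1 + 135.4 + 151.5 + 126.6 + 60.1 + 19.6 = 630.4
  TFR = 5 × 630.4 / 1000 = 3.152
Cohort 2:
  Sum of ASFRs = 114.8 + 161.5 + 138.2 + 110.0 + 45.5 + 11.5 + 2.1 = 583.6
  TFR = 5 × 583.6 / 1000 = 2.918
Difference = 3.152 − 2.918 = 0.234

0.234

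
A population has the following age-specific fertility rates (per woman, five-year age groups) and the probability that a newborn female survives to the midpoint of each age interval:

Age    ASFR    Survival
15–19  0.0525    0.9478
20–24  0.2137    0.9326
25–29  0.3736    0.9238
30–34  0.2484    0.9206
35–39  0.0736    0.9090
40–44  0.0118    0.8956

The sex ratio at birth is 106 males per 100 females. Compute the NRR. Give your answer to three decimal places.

Proportion female at birth = 100 / (100 + 106) = 0.48544.
Each age group contributes 5 × ASFR × survival:
  15–19: 5 × 0.0525 × 0.9478 = 0.24880
  20–24: 5 × 0.2137 × 0.9326 = 0.99648
  25–29: 5 × 0.3736 × 0.9238 = 1.72566
  30–34: 5 × 0.2484 × 0.9206 = 1.14339
  35–39: 5 × 0.0736 × 0.9090 = 0.33451
  40–44: 5 × 0.0118 × 0.8956 = 0.05284
Sum = 4.50168
NRR = 0.48544 × 4.50168 = 2.18530
An NRR exceeding 1 indicates intrinsic growth under these rates.

2.185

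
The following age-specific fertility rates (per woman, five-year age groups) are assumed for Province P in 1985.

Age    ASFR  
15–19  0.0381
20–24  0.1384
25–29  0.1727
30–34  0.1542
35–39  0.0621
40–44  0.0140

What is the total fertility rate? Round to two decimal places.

Sum of ASFRs = 0.0381 + 0.1384 + 0.1727 + 0.1542 + 0.0621 + 0.0140 = 0.5795
TFR = 5 × 0.5795 = 2.8975

2.90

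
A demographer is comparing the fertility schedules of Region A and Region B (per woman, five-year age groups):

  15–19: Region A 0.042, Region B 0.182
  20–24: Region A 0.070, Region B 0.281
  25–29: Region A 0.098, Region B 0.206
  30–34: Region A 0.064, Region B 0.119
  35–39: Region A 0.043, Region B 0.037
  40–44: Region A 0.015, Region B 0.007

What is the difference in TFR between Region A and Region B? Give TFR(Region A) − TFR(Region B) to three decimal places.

-2.500

Region A:
  Sum of ASFRs = 0.042 + 0.070 + 0.098 + 0.064 + 0.043 + 0.015 = 0.332
  TFR = 5 × 0.332 = 1.66
Region B:
  Sum of ASFRs = 0.182 + 0.281 + 0.206 + 0.119 + 0.037 + 0.007 = 0.832
  TFR = 5 × 0.832 = 4.16
Difference = 1.66 − 4.16 = -2.5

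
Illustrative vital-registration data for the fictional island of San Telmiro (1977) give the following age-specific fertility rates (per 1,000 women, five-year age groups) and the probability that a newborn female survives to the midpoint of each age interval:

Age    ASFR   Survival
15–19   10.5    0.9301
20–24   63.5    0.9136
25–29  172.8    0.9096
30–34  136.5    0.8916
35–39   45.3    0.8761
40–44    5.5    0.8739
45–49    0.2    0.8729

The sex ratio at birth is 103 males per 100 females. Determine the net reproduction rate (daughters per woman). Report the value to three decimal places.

0.964

Proportion female at birth = 100 / (100 + 103) = 0.49261.
Per-age-group product (5 × ASFR × survival probability):
  15–19: 5 × 10.5/1000 × 0.9301 = 0.04883
  20–24: 5 × 63.5/1000 × 0.9136 = 0.29007
  25–29: 5 × 172.8/1000 × 0.9096 = 0.78589
  30–34: 5 × 136.5/1000 × 0.8916 = 0.60852
  35–39: 5 × 45.3/1000 × 0.8761 = 0.19844
  40–44: 5 × 5.5/1000 × 0.8739 = 0.02403
  45–49: 5 × 0.2/1000 × 0.8729 = 0.00087
Sum = 1.95665
NRR = 0.49261 × 1.95665 = 0.96387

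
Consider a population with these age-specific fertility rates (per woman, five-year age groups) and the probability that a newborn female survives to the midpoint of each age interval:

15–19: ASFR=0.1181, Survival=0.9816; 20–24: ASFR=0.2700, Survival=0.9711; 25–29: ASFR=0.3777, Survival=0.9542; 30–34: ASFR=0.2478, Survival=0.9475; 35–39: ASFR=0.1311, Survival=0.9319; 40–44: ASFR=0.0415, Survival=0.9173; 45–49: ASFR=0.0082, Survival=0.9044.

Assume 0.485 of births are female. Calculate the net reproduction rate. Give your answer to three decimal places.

Proportion female at birth = 0.485.
Weighting each age-specific rate by interval width and survival:
  15–19: 5 × 0.1181 × 0.9816 = 0.57963
  20–24: 5 × 0.2700 × 0.9711 = 1.31099
  25–29: 5 × 0.3777 × 0.9542 = 1.80201
  30–34: 5 × 0.2478 × 0.9475 = 1.17395
  35–39: 5 × 0.1311 × 0.9319 = 0.61086
  40–44: 5 × 0.0415 × 0.9173 = 0.19034
  45–49: 5 × 0.0082 × 0.9044 = 0.03708
Sum = 5.70486
NRR = 0.485 × 5.70486 = 2.76686
With NRR above 1 the population is above replacement fertility.

2.767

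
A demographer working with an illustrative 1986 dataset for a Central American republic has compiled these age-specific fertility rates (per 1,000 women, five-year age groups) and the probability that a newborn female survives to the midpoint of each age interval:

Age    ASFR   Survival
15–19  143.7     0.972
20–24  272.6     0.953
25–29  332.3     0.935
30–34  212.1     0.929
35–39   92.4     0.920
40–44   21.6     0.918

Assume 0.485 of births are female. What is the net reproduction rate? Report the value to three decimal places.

Proportion female at birth = 0.485.
Per-age-group product (5 × ASFR × survival probability):
  15–19: 5 × 143.7/1000 × 0.972 = 0.69838
  20–24: 5 × 272.6/1000 × 0.953 = 1.29894
  25–29: 5 × 332.3/1000 × 0.935 = 1.55350
  30–34: 5 × 212.1/1000 × 0.929 = 0.98520
  35–39: 5 × 92.4/1000 × 0.920 = 0.42504
  40–44: 5 × 21.6/1000 × 0.918 = 0.09914
Sum = 5.06020
NRR = 0.485 × 5.06020 = 2.45420

2.454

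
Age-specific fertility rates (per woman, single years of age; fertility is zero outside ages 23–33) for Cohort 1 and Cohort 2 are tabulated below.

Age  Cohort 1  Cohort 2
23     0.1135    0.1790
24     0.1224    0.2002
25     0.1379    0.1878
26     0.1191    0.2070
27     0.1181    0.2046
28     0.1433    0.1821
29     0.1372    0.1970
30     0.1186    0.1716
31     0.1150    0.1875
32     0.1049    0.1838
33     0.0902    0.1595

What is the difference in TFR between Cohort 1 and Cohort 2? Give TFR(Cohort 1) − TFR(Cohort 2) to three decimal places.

-0.740

Cohort 1:
  Sum of ASFRs = 0.1135 + 0.1224 + 0.1379 + 0.1191 + 0.1181 + 0.1433 + 0.1372 + 0.1186 + 0.1150 + 0.1049 + 0.0902 = 1.3202
  TFR = 1.3202
Cohort 2:
  Sum of ASFRs = 0.1790 + 0.2002 + 0.1878 + 0.2070 + 0.2046 + 0.1821 + 0.1970 + 0.1716 + 0.1875 + 0.1838 + 0.1595 = 2.0601
  TFR = 2.0601
Difference = 1.3202 − 2.0601 = -0.7399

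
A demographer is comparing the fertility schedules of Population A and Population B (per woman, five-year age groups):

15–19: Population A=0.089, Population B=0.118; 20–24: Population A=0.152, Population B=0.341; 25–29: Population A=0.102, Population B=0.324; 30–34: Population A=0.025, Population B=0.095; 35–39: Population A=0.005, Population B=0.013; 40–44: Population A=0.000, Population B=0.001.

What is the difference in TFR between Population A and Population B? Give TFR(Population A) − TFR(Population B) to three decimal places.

-2.595

Population A:
  Sum of ASFRs = 0.089 + 0.152 + 0.102 + 0.025 + 0.005 + 0.000 = 0.373
  TFR = 5 × 0.373 = 1.865
Population B:
  Sum of ASFRs = 0.118 + 0.341 + 0.324 + 0.095 + 0.013 + 0.001 = 0.892
  TFR = 5 × 0.892 = 4.46
Difference = 1.865 − 4.46 = -2.595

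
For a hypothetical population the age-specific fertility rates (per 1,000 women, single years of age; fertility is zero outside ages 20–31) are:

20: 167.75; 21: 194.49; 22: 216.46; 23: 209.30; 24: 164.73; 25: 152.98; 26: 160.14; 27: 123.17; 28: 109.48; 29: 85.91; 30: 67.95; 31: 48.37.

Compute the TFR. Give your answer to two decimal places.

1.70

Sum of ASFRs = 167.75 + 194.49 + 216.46 + 209.30 + 164.73 + 152.98 + 160.14 + 123.17 + 109.48 + 85.91 + 67.95 + 48.37 = 1700.73
TFR = 1700.73 / 1000 = 1.70073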